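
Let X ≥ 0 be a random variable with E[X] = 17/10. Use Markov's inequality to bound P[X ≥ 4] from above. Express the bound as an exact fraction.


μ = E[X] = 17/10, a = 4.
Markov: P[X ≥ 4] ≤ μ/a = (17/10)/4 = 17/40.
Numerically: ≈ 0.425000.
(Since a = 4 > μ = 1.700000, the bound 17/40 is < 1 and informative.)

P[X ≥ 4] ≤ 17/40 ≈ 0.425000.


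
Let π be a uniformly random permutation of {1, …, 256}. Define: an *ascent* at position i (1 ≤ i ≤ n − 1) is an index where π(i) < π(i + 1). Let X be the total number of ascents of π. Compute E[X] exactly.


Write X = Σ X_I over i = 1, …, 255, with X_I the indicator of one ascent.
There are 255 indicators.
For each fixed i, the pair (π(i), π(i+1)) is a uniformly random ordered pair of distinct values from {1, …, 256}; by symmetry P[π(i) < π(i+1)] = 1/2.
By linearity: E[X] = 255 · (1/2) = (256 − 1) · (1/2) = 255/2 ≈ 127.50000.

E[X] = 255/2 = 127.50000.


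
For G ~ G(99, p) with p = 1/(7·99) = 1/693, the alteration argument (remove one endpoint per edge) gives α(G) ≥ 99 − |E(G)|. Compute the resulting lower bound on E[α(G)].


E[|E(G)|] = C(99, 2)·p = 4851 · (1/693) = 7.
E[α(G)] ≥ n − E[|E(G)|] = 99 − 7 = 92.
Numerically: ≈ 92.000.
(This is only a lower bound; the true E[α(G)] may be larger.)

E[α(G)] ≥ 92 ≈ 92.000.


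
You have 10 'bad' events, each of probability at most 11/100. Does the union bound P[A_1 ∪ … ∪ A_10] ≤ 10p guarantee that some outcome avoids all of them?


Union bound: P[∪_{i=1}^{10} A_i] ≤ Σ_i P[A_i] ≤ 10·p = 10·(11/100) = 11/10.
Numerically: 11/10 ≈ 1.100.
Is 11/10 < 1? NO.
Since the bound 11/10 is ≥ 1, the union bound is uninformative here; it does NOT by itself certify existence.

10·p = 11/10 ≈ 1.100; existence NOT certified by the union bound.


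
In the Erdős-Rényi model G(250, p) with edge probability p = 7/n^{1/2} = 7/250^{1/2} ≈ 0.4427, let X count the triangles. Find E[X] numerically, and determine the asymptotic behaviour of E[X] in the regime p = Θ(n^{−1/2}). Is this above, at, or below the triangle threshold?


Number of potential triangles: C(250, 3) = 2573000.
Each occurs with probability p³ ≈ (0.4427)³ ≈ 8.677290e-02.
By linearity: E[X] = C(250, 3)·p³ ≈ 2573000 · 8.677290e-02 ≈ 223266.6691.
Since α = 1/2 < 1, p = c/n^{1/2} ≫ 1/n is above the triangle threshold p ~ 1/n. Asymptotically E[X] ~ (c³/6)·n^{3(1−α)} = (7³/6)·n^{1.5} → ∞; triangles are abundant w.h.p.

E[X] ≈ 223266.6691; in regime p = Θ(1/n^{1/2}) E[X] diverges (above the triangle threshold p ~ 1/n).


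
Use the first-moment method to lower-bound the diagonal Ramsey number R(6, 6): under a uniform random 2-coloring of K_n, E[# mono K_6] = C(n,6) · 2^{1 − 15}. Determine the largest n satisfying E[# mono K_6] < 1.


We need C(n, 6) · 2^{1 − 15} < 1, i.e. C(n, 6) < 2^{15 − 1} = 16384.
Check values of n near the boundary:
  n = 15: C(15, 6) = 5005; 5005 < 16384? YES
  n = 16: C(16, 6) = 8008; 8008 < 16384? YES
  n = 17: C(17, 6) = 12376; 12376 < 16384? YES
  n = 18: C(18, 6) = 18564; 18564 < 16384? NO
  n = 19: C(19, 6) = 27132; 27132 < 16384? NO
The largest n with C(n, 6) < 16384 is n = 17 (where E[X] = 1547/2048 ≈ 0.7554). Hence R(6, 6) > 17, i.e. R(6, 6) ≥ 18.

Largest n = 17; hence R(6, 6) > 17.


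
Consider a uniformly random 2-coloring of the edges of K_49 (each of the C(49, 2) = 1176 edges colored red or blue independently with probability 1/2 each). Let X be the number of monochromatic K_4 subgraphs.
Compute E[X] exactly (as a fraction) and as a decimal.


Let X = Σ_S X_S over the C(49, 4) = 211876 subsets S of size 4, where X_S = 1 if the K_4 on S is monochromatic.
For a fixed S, the K_4 on S has C(4, 2) = 6 edges. P[all 6 edges red] = (1/2)^6, and likewise for blue, so P[monochromatic] = 2·(1/2)^6 = 2^{1 − 6} = 1/32.
By linearity of expectation: E[X] = C(49, 4) · 2^{1 − 6} = 211876 · 1/32 = 52969/8.
Numerically: E[X] ≈ 6621.12500.

E[X] = C(49,4)·2^(1−C(4,2)) = 52969/8 ≈ 6621.12500.


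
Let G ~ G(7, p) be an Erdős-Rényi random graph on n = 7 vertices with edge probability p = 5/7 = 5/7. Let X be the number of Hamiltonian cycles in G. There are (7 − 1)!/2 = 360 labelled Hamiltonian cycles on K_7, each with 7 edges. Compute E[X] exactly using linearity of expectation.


K_7 has (7 − 1)!/2 = 360 labelled Hamiltonian cycles.
For each such Hamiltonian cycle H, let X_H = 1 if all 7 edges of H are present in G. Then P[X_H = 1] = p^{7} = (5/7)^{7} = 78125/823543.
By linearity of expectation: E[X] = Σ_H E[X_H] = 360 · p^{7} = 360 · 78125/823543 = 28125000/823543.
Numerically: E[X] ≈ 34.15.

E[X] = 360 · (5/7)^{7} = 28125000/823543 ≈ 34.15.


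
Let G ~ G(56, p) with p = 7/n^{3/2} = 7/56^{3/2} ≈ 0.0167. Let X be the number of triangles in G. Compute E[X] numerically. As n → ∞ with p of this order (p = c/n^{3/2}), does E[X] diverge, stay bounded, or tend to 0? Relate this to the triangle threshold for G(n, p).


Number of potential triangles: C(56, 3) = 27720.
Each occurs with probability p³ ≈ (0.0167)³ ≈ 4.660666e-06.
By linearity: E[X] = C(56, 3)·p³ ≈ 27720 · 4.660666e-06 ≈ 0.1292.
Since α = 3/2 > 1, p = c/n^{3/2} = o(1/n) is below the triangle threshold p ~ 1/n. Asymptotically E[X] ~ (c³/6)·n^{3(1−α)} = (7³/6)·n^{-1.5} → 0, so by Markov's inequality G has no triangles w.h.p.

E[X] ≈ 0.1292; in regime p = Θ(1/n^{3/2}) E[X] tends to 0 (below the triangle threshold p ~ 1/n).


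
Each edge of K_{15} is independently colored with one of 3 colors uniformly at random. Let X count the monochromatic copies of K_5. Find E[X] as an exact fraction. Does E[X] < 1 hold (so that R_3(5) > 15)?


E[X] = C(15, 5) · 3^{1 − 10} = 3003 · 3^{−9} = 3003/19683.
As a reduced fraction: E[X] = 1001/6561 ≈ 0.1525682.
Is E[X] < 1? YES.
Since E[X] < 1, there exists a 3-coloring of K_{15} with no monochromatic K_5; hence R_3(5) > 15.

E[X] = 1001/6561 ≈ 0.1525682; E[X] < 1, so R_3(5) > 15.


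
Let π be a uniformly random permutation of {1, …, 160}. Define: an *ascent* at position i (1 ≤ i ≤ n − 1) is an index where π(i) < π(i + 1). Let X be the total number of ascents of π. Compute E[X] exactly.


Write X = Σ X_I over i = 1, …, 159, with X_I the indicator of one ascent.
There are 159 indicators.
For each fixed i, the pair (π(i), π(i+1)) is a uniformly random ordered pair of distinct values from {1, …, 160}; by symmetry P[π(i) < π(i+1)] = 1/2.
By linearity: E[X] = 159 · (1/2) = (160 − 1) · (1/2) = 159/2 ≈ 79.500.

E[X] = 159/2 = 79.500.


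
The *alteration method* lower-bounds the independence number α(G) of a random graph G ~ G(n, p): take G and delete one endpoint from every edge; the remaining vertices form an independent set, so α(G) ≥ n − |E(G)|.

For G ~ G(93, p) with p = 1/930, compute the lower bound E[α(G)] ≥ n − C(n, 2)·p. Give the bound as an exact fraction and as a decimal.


E[|E(G)|] = C(93, 2)·p = 4278 · (1/930) = 23/5.
E[α(G)] ≥ n − E[|E(G)|] = 93 − 23/5 = 442/5.
Numerically: ≈ 88.4000.
(This is only a lower bound; the true E[α(G)] may be larger.)

E[α(G)] ≥ 442/5 ≈ 88.4000.


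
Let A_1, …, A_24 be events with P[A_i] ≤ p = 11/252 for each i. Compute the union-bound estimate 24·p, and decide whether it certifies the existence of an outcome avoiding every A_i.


Union bound: P[∪_{i=1}^{24} A_i] ≤ Σ_i P[A_i] ≤ 24·p = 24·(11/252) = 22/21.
Numerically: 22/21 ≈ 1.04762.
Is 22/21 < 1? NO.
Since the bound 22/21 is ≥ 1, the union bound is uninformative here; it does NOT by itself certify existence.

24·p = 22/21 ≈ 1.04762; existence NOT certified by the union bound.


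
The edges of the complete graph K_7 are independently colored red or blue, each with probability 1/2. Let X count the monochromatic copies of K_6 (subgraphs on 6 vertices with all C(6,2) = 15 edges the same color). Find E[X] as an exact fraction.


Let X = Σ_S X_S over the C(7, 6) = 7 subsets S of size 6, where X_S = 1 if the K_6 on S is monochromatic.
For a fixed S, the K_6 on S has C(6, 2) = 15 edges. P[all 15 edges red] = (1/2)^15, and likewise for blue, so P[monochromatic] = 2·(1/2)^15 = 2^{1 − 15} = 1/16384.
By linearity of expectation: E[X] = C(7, 6) · 2^{1 − 15} = 7 · 1/16384 = 7/16384.
Numerically: E[X] ≈ 0.00043.

E[X] = C(7,6)·2^(1−C(6,2)) = 7/16384 ≈ 0.00043.


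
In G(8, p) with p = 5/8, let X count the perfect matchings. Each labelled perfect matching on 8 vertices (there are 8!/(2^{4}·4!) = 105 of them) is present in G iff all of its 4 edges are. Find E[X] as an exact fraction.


K_8 has 8!/(2^{4}·4!) = 105 labelled perfect matchings.
For each such perfect matching H, let X_H = 1 if all 4 edges of H are present in G. Then P[X_H = 1] = p^{4} = (5/8)^{4} = 625/4096.
By linearity: E[X] = Σ_H E[X_H] = 105 · p^{4} = 105 · 625/4096 = 65625/4096.
Numerically: E[X] ≈ 16.02.

E[X] = 105 · (5/8)^{4} = 65625/4096 ≈ 16.02.


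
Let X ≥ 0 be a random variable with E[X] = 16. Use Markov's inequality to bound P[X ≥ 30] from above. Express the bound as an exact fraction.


μ = E[X] = 16, a = 30.
Markov: P[X ≥ 30] ≤ μ/a = (16)/30 = 8/15.
Numerically: ≈ 0.53333.
(Since a = 30 > μ = 16.00000, the bound 8/15 is < 1 and informative.)

P[X ≥ 30] ≤ 8/15 ≈ 0.53333.


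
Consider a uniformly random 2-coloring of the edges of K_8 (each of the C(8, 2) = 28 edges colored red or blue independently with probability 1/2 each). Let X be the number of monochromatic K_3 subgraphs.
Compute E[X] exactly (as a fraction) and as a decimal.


Let X = Σ_S X_S over the C(8, 3) = 56 subsets S of size 3, where X_S = 1 if the K_3 on S is monochromatic.
For a fixed S, the K_3 on S has C(3, 2) = 3 edges. P[all 3 edges red] = (1/2)^3, and likewise for blue, so P[monochromatic] = 2·(1/2)^3 = 2^{1 − 3} = 1/4.
By linearity: E[X] = C(8, 3) · 2^{1 − 3} = 56 · 1/4 = 14.
Numerically: E[X] ≈ 14.0000.

E[X] = C(8,3)·2^(1−C(3,2)) = 14 ≈ 14.0000.


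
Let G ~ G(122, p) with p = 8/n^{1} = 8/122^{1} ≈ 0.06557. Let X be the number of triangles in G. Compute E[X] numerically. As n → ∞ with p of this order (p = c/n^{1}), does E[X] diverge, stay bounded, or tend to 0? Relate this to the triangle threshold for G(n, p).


Number of potential triangles: C(122, 3) = 295240.
Each occurs with probability p³ ≈ (0.06557)³ ≈ 2.819619e-04.
By linearity: E[X] = C(122, 3)·p³ ≈ 295240 · 2.819619e-04 ≈ 83.2464.
Here α = 1, so p = 8/n is exactly at the triangle threshold p ~ 1/n. Asymptotically E[X] → c³/6 = 8³/6 = 256/3 ≈ 85.3333, a bounded constant. In this regime the triangle count is asymptotically Poisson(c³/6).

E[X] ≈ 83.2464; in regime p = Θ(1/n^{1}) E[X] stays bounded (at the triangle threshold p ~ 1/n).


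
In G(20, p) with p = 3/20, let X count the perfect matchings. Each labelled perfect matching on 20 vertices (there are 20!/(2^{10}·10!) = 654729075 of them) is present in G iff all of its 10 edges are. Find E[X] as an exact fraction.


K_20 has 20!/(2^{10}·10!) = 654729075 labelled perfect matchings.
For each such perfect matching H, let X_H = 1 if all 10 edges of H are present in G. Then P[X_H = 1] = p^{10} = (3/20)^{10} = 59049/10240000000000.
By linearity of expectation: E[X] = Σ_H E[X_H] = 654729075 · p^{10} = 654729075 · 59049/10240000000000 = 1546443885987/409600000000.
Numerically: E[X] ≈ 3.7755.

E[X] = 654729075 · (3/20)^{10} = 1546443885987/409600000000 ≈ 3.7755.


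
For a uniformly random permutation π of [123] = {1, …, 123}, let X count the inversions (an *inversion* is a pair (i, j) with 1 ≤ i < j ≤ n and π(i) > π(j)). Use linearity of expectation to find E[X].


Write X = Σ X_I over the C(123, 2) = 7503 pairs i < j, with X_I the indicator of one inversion.
There are 7503 indicators.
For each fixed pair i < j, the values π(i) and π(j) are two distinct elements of {1, …, 123} in uniformly random order; by symmetry P[π(i) > π(j)] = 1/2.
By linearity: E[X] = 7503 · (1/2) = C(123, 2) · (1/2) = 7503/2 = 7503/2 ≈ 3751.50000.

E[X] = 7503/2 = 3751.50000.


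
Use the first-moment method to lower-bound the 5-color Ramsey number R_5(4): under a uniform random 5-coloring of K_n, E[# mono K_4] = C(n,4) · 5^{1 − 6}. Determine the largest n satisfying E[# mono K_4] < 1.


We need C(n, 4) · 5^{1 − 6} < 1, i.e. C(n, 4) < 5^{6 − 1} = 3125.
Check values of n near the boundary:
  n = 14: C(14, 4) = 1001; 1001 < 3125? YES
  n = 15: C(15, 4) = 1365; 1365 < 3125? YES
  n = 16: C(16, 4) = 1820; 1820 < 3125? YES
  n = 17: C(17, 4) = 2380; 2380 < 3125? YES
  n = 18: C(18, 4) = 3060; 3060 < 3125? YES
  n = 19: C(19, 4) = 3876; 3876 < 3125? NO
  n = 20: C(20, 4) = 4845; 4845 < 3125? NO
  n = 21: C(21, 4) = 5985; 5985 < 3125? NO
The largest n with C(n, 4) < 3125 is n = 18 (where E[X] = 612/625 ≈ 0.979). Hence R_5(4) > 18, i.e. R_5(4) ≥ 19.

Largest n = 18; hence R_5(4) > 18.


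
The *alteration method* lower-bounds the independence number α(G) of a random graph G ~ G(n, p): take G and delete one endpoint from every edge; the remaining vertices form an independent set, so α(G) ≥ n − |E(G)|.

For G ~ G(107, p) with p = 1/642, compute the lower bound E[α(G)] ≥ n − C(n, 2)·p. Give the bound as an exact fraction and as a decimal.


E[|E(G)|] = C(107, 2)·p = 5671 · (1/642) = 53/6.
E[α(G)] ≥ n − E[|E(G)|] = 107 − 53/6 = 589/6.
Numerically: ≈ 98.167.
(This is only a lower bound; the true E[α(G)] may be larger.)

E[α(G)] ≥ 589/6 ≈ 98.167.


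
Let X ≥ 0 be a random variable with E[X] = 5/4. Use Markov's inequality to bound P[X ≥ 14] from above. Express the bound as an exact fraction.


μ = E[X] = 5/4, a = 14.
Markov: P[X ≥ 14] ≤ μ/a = (5/4)/14 = 5/56.
Numerically: ≈ 0.08929.
(Since a = 14 > μ = 1.25000, the bound 5/56 is < 1 and informative.)

P[X ≥ 14] ≤ 5/56 ≈ 0.08929.


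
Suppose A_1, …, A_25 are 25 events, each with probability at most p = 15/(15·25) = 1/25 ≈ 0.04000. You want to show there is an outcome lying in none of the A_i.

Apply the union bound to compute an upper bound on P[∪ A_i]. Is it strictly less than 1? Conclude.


Union bound: P[∪_{i=1}^{25} A_i] ≤ Σ_i P[A_i] ≤ 25·p = 25·(1/25) = 1.
Numerically: 1 ≈ 1.00000.
Is 1 < 1? NO.
Since the bound 1 is ≥ 1, the union bound is uninformative here; it does NOT by itself certify existence.

25·p = 1 ≈ 1.00000; existence NOT certified by the union bound.


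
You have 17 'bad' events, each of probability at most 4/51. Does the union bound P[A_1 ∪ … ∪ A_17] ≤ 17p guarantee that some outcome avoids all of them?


Union bound: P[∪_{i=1}^{17} A_i] ≤ Σ_i P[A_i] ≤ 17·p = 17·(4/51) = 4/3.
Numerically: 4/3 ≈ 1.3333.
Is 4/3 < 1? NO.
Since the bound 4/3 is ≥ 1, the union bound is uninformative here; it does NOT by itself certify existence.

17·p = 4/3 ≈ 1.3333; existence NOT certified by the union bound.


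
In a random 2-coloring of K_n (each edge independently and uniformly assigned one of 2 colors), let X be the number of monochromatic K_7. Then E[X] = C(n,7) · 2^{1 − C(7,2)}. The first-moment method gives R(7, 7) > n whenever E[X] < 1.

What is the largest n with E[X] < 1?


We need C(n, 7) · 2^{1 − 21} < 1, i.e. C(n, 7) < 2^{21 − 1} = 1048576.
Check values of n near the boundary:
  n = 23: C(23, 7) = 245157; 245157 < 1048576? YES
  n = 24: C(24, 7) = 346104; 346104 < 1048576? YES
  n = 25: C(25, 7) = 480700; 480700 < 1048576? YES
  n = 26: C(26, 7) = 657800; 657800 < 1048576? YES
  n = 27: C(27, 7) = 888030; 888030 < 1048576? YES
  n = 28: C(28, 7) = 1184040; 1184040 < 1048576? NO
  n = 29: C(29, 7) = 1560780; 1560780 < 1048576? NO
The largest n with C(n, 7) < 1048576 is n = 27 (where E[X] = 444015/524288 ≈ 0.8468914). Hence R(7, 7) > 27, i.e. R(7, 7) ≥ 28.

Largest n = 27; hence R(7, 7) > 27.


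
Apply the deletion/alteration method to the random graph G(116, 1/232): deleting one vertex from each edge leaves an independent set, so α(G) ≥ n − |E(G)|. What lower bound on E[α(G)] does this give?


E[|E(G)|] = C(116, 2)·p = 6670 · (1/232) = 115/4.
E[α(G)] ≥ n − E[|E(G)|] = 116 − 115/4 = 349/4.
Numerically: ≈ 87.250.
(This is only a lower bound; the true E[α(G)] may be larger.)

E[α(G)] ≥ 349/4 ≈ 87.250.


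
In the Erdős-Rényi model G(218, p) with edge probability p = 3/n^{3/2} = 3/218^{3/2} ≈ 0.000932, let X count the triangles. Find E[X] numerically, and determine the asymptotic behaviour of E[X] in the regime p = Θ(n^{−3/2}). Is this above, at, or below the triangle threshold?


Number of potential triangles: C(218, 3) = 1703016.
Each occurs with probability p³ ≈ (0.000932)³ ≈ 8.096728e-10.
By linearity: E[X] = C(218, 3)·p³ ≈ 1703016 · 8.096728e-10 ≈ 0.0014.
Since α = 3/2 > 1, p = c/n^{3/2} = o(1/n) is below the triangle threshold p ~ 1/n. Asymptotically E[X] ~ (c³/6)·n^{3(1−α)} = (3³/6)·n^{-1.5} → 0, so by Markov's inequality G has no triangles w.h.p.

E[X] ≈ 0.0014; in regime p = Θ(1/n^{3/2}) E[X] tends to 0 (below the triangle threshold p ~ 1/n).


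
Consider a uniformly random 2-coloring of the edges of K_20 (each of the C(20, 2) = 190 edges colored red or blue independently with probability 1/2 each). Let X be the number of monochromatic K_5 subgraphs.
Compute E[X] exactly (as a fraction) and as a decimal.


Let X = Σ_S X_S over the C(20, 5) = 15504 subsets S of size 5, where X_S = 1 if the K_5 on S is monochromatic.
For a fixed S, the K_5 on S has C(5, 2) = 10 edges. P[all 10 edges red] = (1/2)^10, and likewise for blue, so P[monochromatic] = 2·(1/2)^10 = 2^{1 − 10} = 1/512.
Summing: E[X] = C(20, 5) · 2^{1 − 10} = 15504 · 1/512 = 969/32.
Numerically: E[X] ≈ 30.281250.

E[X] = C(20,5)·2^(1−C(5,2)) = 969/32 ≈ 30.281250.


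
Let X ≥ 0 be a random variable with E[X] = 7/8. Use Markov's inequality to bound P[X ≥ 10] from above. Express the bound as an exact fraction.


μ = E[X] = 7/8, a = 10.
Markov: P[X ≥ 10] ≤ μ/a = (7/8)/10 = 7/80.
Numerically: ≈ 0.087500.
(Since a = 10 > μ = 0.875000, the bound 7/80 is < 1 and informative.)

P[X ≥ 10] ≤ 7/80 ≈ 0.087500.


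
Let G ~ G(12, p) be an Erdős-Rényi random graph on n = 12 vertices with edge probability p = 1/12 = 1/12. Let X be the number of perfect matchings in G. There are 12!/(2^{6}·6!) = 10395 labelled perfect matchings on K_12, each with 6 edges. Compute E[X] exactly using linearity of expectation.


K_12 has 12!/(2^{6}·6!) = 10395 labelled perfect matchings.
For each such perfect matching H, let X_H = 1 if all 6 edges of H are present in G. Then P[X_H = 1] = p^{6} = (1/12)^{6} = 1/2985984.
By linearity of expectation: E[X] = Σ_H E[X_H] = 10395 · p^{6} = 10395 · 1/2985984 = 385/110592.
Numerically: E[X] ≈ 0.0034813.

E[X] = 10395 · (1/12)^{6} = 385/110592 ≈ 0.0034813.


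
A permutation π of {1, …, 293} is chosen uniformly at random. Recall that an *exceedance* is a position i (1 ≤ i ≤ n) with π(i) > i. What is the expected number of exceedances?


Write X = Σ_{i=1}^{293} X_i, where X_i = 1_{π(i) > i}.
For each fixed i, π(i) is uniform over {1, …, 293} (marginal of a uniform permutation), so P[π(i) > i] = (n − i)/n. Summing: Σ_{i=1}^{293} (n − i)/n = (0 + 1 + … + 292)/293 = 293(293 − 1)/(2·293) = (293 − 1)/2.
Hence E[X] = Σ_{i=1}^{293} (293 − i)/293 = 146 ≈ 146.000000.

E[X] = 146 = 146.000000.


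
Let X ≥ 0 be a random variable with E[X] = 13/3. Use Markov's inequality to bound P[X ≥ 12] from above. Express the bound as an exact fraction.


μ = E[X] = 13/3, a = 12.
Markov: P[X ≥ 12] ≤ μ/a = (13/3)/12 = 13/36.
Numerically: ≈ 0.361.
(Since a = 12 > μ = 4.333, the bound 13/36 is < 1 and informative.)

P[X ≥ 12] ≤ 13/36 ≈ 0.361.


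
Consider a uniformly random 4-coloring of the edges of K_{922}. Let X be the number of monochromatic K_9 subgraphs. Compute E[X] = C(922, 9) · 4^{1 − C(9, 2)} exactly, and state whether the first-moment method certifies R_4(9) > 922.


E[X] = C(922, 9) · 4^{1 − 36} = 1275867683890227543270 · 4^{−35} = 1275867683890227543270/1180591620717411303424.
As a reduced fraction: E[X] = 637933841945113771635/590295810358705651712 ≈ 1.0807.
Is E[X] < 1? NO.
Since E[X] ≥ 1, the first-moment bound is inconclusive at n = 922; it does NOT by itself certify R_4(9) > 922.

E[X] = 637933841945113771635/590295810358705651712 ≈ 1.0807; E[X] ≥ 1; first-moment method inconclusive here.


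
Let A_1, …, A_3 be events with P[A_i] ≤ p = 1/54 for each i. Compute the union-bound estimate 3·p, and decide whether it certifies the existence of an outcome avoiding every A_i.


Union bound: P[∪_{i=1}^{3} A_i] ≤ Σ_i P[A_i] ≤ 3·p = 3·(1/54) = 1/18.
Numerically: 1/18 ≈ 0.0556.
Is 1/18 < 1? YES.
Since P[∪ A_i] ≤ 1/18 < 1, the complement has P[∩ A_i^c] ≥ 1 − 1/18 = 17/18 > 0, so some outcome avoids every A_i.

3·p = 1/18 ≈ 0.0556; existence CERTIFIED by the union bound.


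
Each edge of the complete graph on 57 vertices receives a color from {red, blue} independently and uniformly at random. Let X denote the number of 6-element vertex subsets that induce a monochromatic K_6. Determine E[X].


Let X = Σ_S X_S over the C(57, 6) = 36288252 subsets S of size 6, where X_S = 1 if the K_6 on S is monochromatic.
For a fixed S, the K_6 on S has C(6, 2) = 15 edges. P[all 15 edges red] = (1/2)^15, and likewise for blue, so P[monochromatic] = 2·(1/2)^15 = 2^{1 − 15} = 1/16384.
By linearity: E[X] = C(57, 6) · 2^{1 − 15} = 36288252 · 1/16384 = 9072063/4096.
Numerically: E[X] ≈ 2214.859131.

E[X] = C(57,6)·2^(1−C(6,2)) = 9072063/4096 ≈ 2214.859131.


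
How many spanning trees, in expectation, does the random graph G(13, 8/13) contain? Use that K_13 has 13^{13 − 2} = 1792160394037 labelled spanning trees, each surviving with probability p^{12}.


K_13 has 13^{13 − 2} = 1792160394037 labelled spanning trees.
For each such spanning tree H, let X_H = 1 if all 12 edges of H are present in G. Then P[X_H = 1] = p^{12} = (8/13)^{12} = 68719476736/23298085122481.
By linearity of expectation: E[X] = Σ_H E[X_H] = 1792160394037 · p^{12} = 1792160394037 · 68719476736/23298085122481 = 68719476736/13.
Numerically: E[X] ≈ 5.286e+09.

E[X] = 1792160394037 · (8/13)^{12} = 68719476736/13 ≈ 5.286e+09.


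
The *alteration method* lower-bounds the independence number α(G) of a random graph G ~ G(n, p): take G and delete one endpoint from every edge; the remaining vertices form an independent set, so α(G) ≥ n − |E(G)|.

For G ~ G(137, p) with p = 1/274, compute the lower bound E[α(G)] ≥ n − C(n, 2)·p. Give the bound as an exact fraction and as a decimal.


E[|E(G)|] = C(137, 2)·p = 9316 · (1/274) = 34.
E[α(G)] ≥ n − E[|E(G)|] = 137 − 34 = 103.
Numerically: ≈ 103.000.
(This is only a lower bound; the true E[α(G)] may be larger.)

E[α(G)] ≥ 103 ≈ 103.000.


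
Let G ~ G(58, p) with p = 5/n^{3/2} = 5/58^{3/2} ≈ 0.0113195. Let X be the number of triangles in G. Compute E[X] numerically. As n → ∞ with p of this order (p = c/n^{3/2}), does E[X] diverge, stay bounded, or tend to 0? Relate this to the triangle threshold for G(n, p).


Number of potential triangles: C(58, 3) = 30856.
Each occurs with probability p³ ≈ (0.0113195)³ ≈ 1.45038748e-06.
By linearity: E[X] = C(58, 3)·p³ ≈ 30856 · 1.45038748e-06 ≈ 0.044753.
Since α = 3/2 > 1, p = c/n^{3/2} = o(1/n) is below the triangle threshold p ~ 1/n. Asymptotically E[X] ~ (c³/6)·n^{3(1−α)} = (5³/6)·n^{-1.5} → 0, so by Markov's inequality G has no triangles w.h.p.

E[X] ≈ 0.044753; in regime p = Θ(1/n^{3/2}) E[X] tends to 0 (below the triangle threshold p ~ 1/n).


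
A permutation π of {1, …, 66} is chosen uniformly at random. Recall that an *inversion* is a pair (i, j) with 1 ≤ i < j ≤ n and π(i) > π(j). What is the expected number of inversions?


Write X = Σ X_I over the C(66, 2) = 2145 pairs i < j, with X_I the indicator of one inversion.
There are 2145 indicators.
For each fixed pair i < j, the values π(i) and π(j) are two distinct elements of {1, …, 66} in uniformly random order; by symmetry P[π(i) > π(j)] = 1/2.
By linearity: E[X] = 2145 · (1/2) = C(66, 2) · (1/2) = 2145/2 = 2145/2 ≈ 1072.500.

E[X] = 2145/2 = 1072.500.


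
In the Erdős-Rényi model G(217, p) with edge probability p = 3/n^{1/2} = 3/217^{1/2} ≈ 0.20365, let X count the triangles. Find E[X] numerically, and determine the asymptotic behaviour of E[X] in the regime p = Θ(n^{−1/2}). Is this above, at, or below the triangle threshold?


Number of potential triangles: C(217, 3) = 1679580.
Each occurs with probability p³ ≈ (0.20365)³ ≈ 8.4464490e-03.
By linearity: E[X] = C(217, 3)·p³ ≈ 1679580 · 8.4464490e-03 ≈ 14186.48679.
Since α = 1/2 < 1, p = c/n^{1/2} ≫ 1/n is above the triangle threshold p ~ 1/n. Asymptotically E[X] ~ (c³/6)·n^{3(1−α)} = (3³/6)·n^{1.5} → ∞; triangles are abundant w.h.p.

E[X] ≈ 14186.48679; in regime p = Θ(1/n^{1/2}) E[X] diverges (above the triangle threshold p ~ 1/n).


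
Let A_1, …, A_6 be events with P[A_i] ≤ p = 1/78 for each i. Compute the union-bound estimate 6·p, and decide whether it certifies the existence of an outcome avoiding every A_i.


Union bound: P[∪_{i=1}^{6} A_i] ≤ Σ_i P[A_i] ≤ 6·p = 6·(1/78) = 1/13.
Numerically: 1/13 ≈ 0.077.
Is 1/13 < 1? YES.
Since P[∪ A_i] ≤ 1/13 < 1, the complement has P[∩ A_i^c] ≥ 1 − 1/13 = 12/13 > 0, so some outcome avoids every A_i.

6·p = 1/13 ≈ 0.077; existence CERTIFIED by the union bound.


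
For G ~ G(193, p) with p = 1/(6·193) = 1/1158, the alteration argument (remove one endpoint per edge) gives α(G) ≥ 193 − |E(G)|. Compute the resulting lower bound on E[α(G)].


E[|E(G)|] = C(193, 2)·p = 18528 · (1/1158) = 16.
E[α(G)] ≥ n − E[|E(G)|] = 193 − 16 = 177.
Numerically: ≈ 177.0000.
(This is only a lower bound; the true E[α(G)] may be larger.)

E[α(G)] ≥ 177 ≈ 177.0000.


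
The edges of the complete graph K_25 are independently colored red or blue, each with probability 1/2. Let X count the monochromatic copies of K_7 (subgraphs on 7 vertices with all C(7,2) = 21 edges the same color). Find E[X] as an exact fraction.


Let X = Σ_S X_S over the C(25, 7) = 480700 subsets S of size 7, where X_S = 1 if the K_7 on S is monochromatic.
For a fixed S, the K_7 on S has C(7, 2) = 21 edges. P[all 21 edges red] = (1/2)^21, and likewise for blue, so P[monochromatic] = 2·(1/2)^21 = 2^{1 − 21} = 1/1048576.
Summing: E[X] = C(25, 7) · 2^{1 − 21} = 480700 · 1/1048576 = 120175/262144.
Numerically: E[X] ≈ 0.458.

E[X] = C(25,7)·2^(1−C(7,2)) = 120175/262144 ≈ 0.458.


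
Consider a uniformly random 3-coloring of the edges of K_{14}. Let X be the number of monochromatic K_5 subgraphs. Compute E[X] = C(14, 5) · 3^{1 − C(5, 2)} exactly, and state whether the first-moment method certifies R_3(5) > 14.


E[X] = C(14, 5) · 3^{1 − 10} = 2002 · 3^{−9} = 2002/19683.
As a reduced fraction: E[X] = 2002/19683 ≈ 0.10171.
Is E[X] < 1? YES.
Since E[X] < 1, there exists a 3-coloring of K_{14} with no monochromatic K_5; hence R_3(5) > 14.

E[X] = 2002/19683 ≈ 0.10171; E[X] < 1, so R_3(5) > 14.


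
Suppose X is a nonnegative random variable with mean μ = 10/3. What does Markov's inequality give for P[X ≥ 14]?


μ = E[X] = 10/3, a = 14.
Markov: P[X ≥ 14] ≤ μ/a = (10/3)/14 = 5/21.
Numerically: ≈ 0.2381.
(Since a = 14 > μ = 3.3333, the bound 5/21 is < 1 and informative.)

P[X ≥ 14] ≤ 5/21 ≈ 0.2381.


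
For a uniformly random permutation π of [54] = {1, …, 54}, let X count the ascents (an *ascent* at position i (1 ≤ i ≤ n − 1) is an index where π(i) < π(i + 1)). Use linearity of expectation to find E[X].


Write X = Σ X_I over i = 1, …, 53, with X_I the indicator of one ascent.
There are 53 indicators.
For each fixed i, the pair (π(i), π(i+1)) is a uniformly random ordered pair of distinct values from {1, …, 54}; by symmetry P[π(i) < π(i+1)] = 1/2.
By linearity: E[X] = 53 · (1/2) = (54 − 1) · (1/2) = 53/2 ≈ 26.500.

E[X] = 53/2 = 26.500.


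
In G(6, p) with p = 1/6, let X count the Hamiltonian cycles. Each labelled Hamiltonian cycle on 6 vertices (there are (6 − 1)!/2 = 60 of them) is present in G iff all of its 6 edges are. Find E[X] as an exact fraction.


K_6 has (6 − 1)!/2 = 60 labelled Hamiltonian cycles.
For each such Hamiltonian cycle H, let X_H = 1 if all 6 edges of H are present in G. Then P[X_H = 1] = p^{6} = (1/6)^{6} = 1/46656.
Summing the indicators: E[X] = Σ_H E[X_H] = 60 · p^{6} = 60 · 1/46656 = 5/3888.
Numerically: E[X] ≈ 0.001286.

E[X] = 60 · (1/6)^{6} = 5/3888 ≈ 0.001286.


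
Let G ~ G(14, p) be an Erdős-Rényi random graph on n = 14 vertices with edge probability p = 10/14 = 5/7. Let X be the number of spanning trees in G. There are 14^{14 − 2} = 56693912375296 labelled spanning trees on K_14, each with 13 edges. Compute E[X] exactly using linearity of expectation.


K_14 has 14^{14 − 2} = 56693912375296 labelled spanning trees.
For each such spanning tree H, let X_H = 1 if all 13 edges of H are present in G. Then P[X_H = 1] = p^{13} = (5/7)^{13} = 1220703125/96889010407.
By linearity of expectation: E[X] = Σ_H E[X_H] = 56693912375296 · p^{13} = 56693912375296 · 1220703125/96889010407 = 5000000000000/7.
Numerically: E[X] ≈ 7.14e+11.

E[X] = 56693912375296 · (5/7)^{13} = 5000000000000/7 ≈ 7.14e+11.


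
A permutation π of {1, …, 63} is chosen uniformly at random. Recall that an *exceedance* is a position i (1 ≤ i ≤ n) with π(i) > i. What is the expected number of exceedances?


Write X = Σ_{i=1}^{63} X_i, where X_i = 1_{π(i) > i}.
For each fixed i, π(i) is uniform over {1, …, 63} (marginal of a uniform permutation), so P[π(i) > i] = (n − i)/n. Summing: Σ_{i=1}^{63} (n − i)/n = (0 + 1 + … + 62)/63 = 63(63 − 1)/(2·63) = (63 − 1)/2.
Hence E[X] = Σ_{i=1}^{63} (63 − i)/63 = 31 ≈ 31.00000.

E[X] = 31 = 31.00000.


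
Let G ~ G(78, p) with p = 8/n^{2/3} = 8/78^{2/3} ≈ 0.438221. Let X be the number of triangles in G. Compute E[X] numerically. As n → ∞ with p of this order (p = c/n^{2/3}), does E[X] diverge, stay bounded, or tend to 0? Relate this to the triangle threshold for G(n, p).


Number of potential triangles: C(78, 3) = 76076.
Each occurs with probability p³ ≈ (0.438221)³ ≈ 8.41551611e-02.
By linearity: E[X] = C(78, 3)·p³ ≈ 76076 · 8.41551611e-02 ≈ 6402.188034.
Since α = 2/3 < 1, p = c/n^{2/3} ≫ 1/n is above the triangle threshold p ~ 1/n. Asymptotically E[X] ~ (c³/6)·n^{3(1−α)} = (8³/6)·n^{1} → ∞; triangles are abundant w.h.p.

E[X] ≈ 6402.188034; in regime p = Θ(1/n^{2/3}) E[X] diverges (above the triangle threshold p ~ 1/n).


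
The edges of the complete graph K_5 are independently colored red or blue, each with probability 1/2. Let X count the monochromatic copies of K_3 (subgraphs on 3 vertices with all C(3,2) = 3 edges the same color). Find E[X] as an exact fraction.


Let X = Σ_S X_S over the C(5, 3) = 10 subsets S of size 3, where X_S = 1 if the K_3 on S is monochromatic.
For a fixed S, the K_3 on S has C(3, 2) = 3 edges. P[all 3 edges red] = (1/2)^3, and likewise for blue, so P[monochromatic] = 2·(1/2)^3 = 2^{1 − 3} = 1/4.
Summing: E[X] = C(5, 3) · 2^{1 − 3} = 10 · 1/4 = 5/2.
Numerically: E[X] ≈ 2.500000.

E[X] = C(5,3)·2^(1−C(3,2)) = 5/2 ≈ 2.500000.


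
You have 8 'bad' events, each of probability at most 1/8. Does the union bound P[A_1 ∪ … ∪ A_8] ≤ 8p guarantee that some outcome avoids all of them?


Union bound: P[∪_{i=1}^{8} A_i] ≤ Σ_i P[A_i] ≤ 8·p = 8·(1/8) = 1.
Numerically: 1 ≈ 1.000.
Is 1 < 1? NO.
Since the bound 1 is ≥ 1, the union bound is uninformative here; it does NOT by itself certify existence.

8·p = 1 ≈ 1.000; existence NOT certified by the union bound.


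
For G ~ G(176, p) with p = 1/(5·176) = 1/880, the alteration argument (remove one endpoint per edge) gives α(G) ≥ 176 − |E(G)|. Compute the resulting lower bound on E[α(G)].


E[|E(G)|] = C(176, 2)·p = 15400 · (1/880) = 35/2.
E[α(G)] ≥ n − E[|E(G)|] = 176 − 35/2 = 317/2.
Numerically: ≈ 158.500.
(This is only a lower bound; the true E[α(G)] may be larger.)

E[α(G)] ≥ 317/2 ≈ 158.500.


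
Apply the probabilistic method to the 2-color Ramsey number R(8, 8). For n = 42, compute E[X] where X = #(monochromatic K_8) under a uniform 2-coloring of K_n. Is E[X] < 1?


E[X] = C(42, 8) · 2^{1 − 28} = 118030185 · 2^{−27} = 118030185/134217728.
As a reduced fraction: E[X] = 118030185/134217728 ≈ 0.8793934.
Is E[X] < 1? YES.
Since E[X] < 1, there exists a 2-coloring of K_{42} with no monochromatic K_8; hence R(8, 8) > 42.

E[X] = 118030185/134217728 ≈ 0.8793934; E[X] < 1, so R(8, 8) > 42.


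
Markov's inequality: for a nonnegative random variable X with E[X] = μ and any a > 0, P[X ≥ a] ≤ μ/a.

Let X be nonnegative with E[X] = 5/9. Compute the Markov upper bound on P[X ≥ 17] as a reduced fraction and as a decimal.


μ = E[X] = 5/9, a = 17.
Markov: P[X ≥ 17] ≤ μ/a = (5/9)/17 = 5/153.
Numerically: ≈ 0.03268.
(Since a = 17 > μ = 0.55556, the bound 5/153 is < 1 and informative.)

P[X ≥ 17] ≤ 5/153 ≈ 0.03268.


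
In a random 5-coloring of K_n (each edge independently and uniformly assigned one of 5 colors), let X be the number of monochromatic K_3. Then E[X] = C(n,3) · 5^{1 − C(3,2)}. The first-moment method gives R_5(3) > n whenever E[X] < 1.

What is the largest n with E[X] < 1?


We need C(n, 3) · 5^{1 − 3} < 1, i.e. C(n, 3) < 5^{3 − 1} = 25.
Check values of n near the boundary:
  n = 3: C(3, 3) = 1; 1 < 25? YES
  n = 4: C(4, 3) = 4; 4 < 25? YES
  n = 5: C(5, 3) = 10; 10 < 25? YES
  n = 6: C(6, 3) = 20; 20 < 25? YES
  n = 7: C(7, 3) = 35; 35 < 25? NO
  n = 8: C(8, 3) = 56; 56 < 25? NO
  n = 9: C(9, 3) = 84; 84 < 25? NO
The largest n with C(n, 3) < 25 is n = 6 (where E[X] = 4/5 ≈ 0.80000). Hence R_5(3) > 6, i.e. R_5(3) ≥ 7.

Largest n = 6; hence R_5(3) > 6.


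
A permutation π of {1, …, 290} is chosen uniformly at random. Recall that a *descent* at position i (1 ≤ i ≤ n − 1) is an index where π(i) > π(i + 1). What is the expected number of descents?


Write X = Σ X_I over i = 1, …, 289, with X_I the indicator of one descent.
There are 289 indicators.
For each fixed i, the pair (π(i), π(i+1)) is a uniformly random ordered pair of distinct values from {1, …, 290}; by symmetry P[π(i) > π(i+1)] = 1/2.
By linearity: E[X] = 289 · (1/2) = (290 − 1) · (1/2) = 289/2 ≈ 144.500.

E[X] = 289/2 = 144.500.


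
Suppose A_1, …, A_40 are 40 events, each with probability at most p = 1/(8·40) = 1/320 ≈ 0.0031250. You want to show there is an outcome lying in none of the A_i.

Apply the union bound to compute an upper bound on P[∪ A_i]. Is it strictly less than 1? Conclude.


Union bound: P[∪_{i=1}^{40} A_i] ≤ Σ_i P[A_i] ≤ 40·p = 40·(1/320) = 1/8.
Numerically: 1/8 ≈ 0.1250000.
Is 1/8 < 1? YES.
Since P[∪ A_i] ≤ 1/8 < 1, the complement has P[∩ A_i^c] ≥ 1 − 1/8 = 7/8 > 0, so some outcome avoids every A_i.

40·p = 1/8 ≈ 0.1250000; existence CERTIFIED by the union bound.


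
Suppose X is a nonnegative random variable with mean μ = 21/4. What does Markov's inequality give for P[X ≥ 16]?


μ = E[X] = 21/4, a = 16.
Markov: P[X ≥ 16] ≤ μ/a = (21/4)/16 = 21/64.
Numerically: ≈ 0.3281.
(Since a = 16 > μ = 5.2500, the bound 21/64 is < 1 and informative.)

P[X ≥ 16] ≤ 21/64 ≈ 0.3281.


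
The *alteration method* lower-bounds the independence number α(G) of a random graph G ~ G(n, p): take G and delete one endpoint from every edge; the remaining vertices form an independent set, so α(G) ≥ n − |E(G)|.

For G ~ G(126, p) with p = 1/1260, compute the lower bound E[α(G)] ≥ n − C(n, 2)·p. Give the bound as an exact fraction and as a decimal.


E[|E(G)|] = C(126, 2)·p = 7875 · (1/1260) = 25/4.
E[α(G)] ≥ n − E[|E(G)|] = 126 − 25/4 = 479/4.
Numerically: ≈ 119.7500.
(This is only a lower bound; the true E[α(G)] may be larger.)

E[α(G)] ≥ 479/4 ≈ 119.7500.


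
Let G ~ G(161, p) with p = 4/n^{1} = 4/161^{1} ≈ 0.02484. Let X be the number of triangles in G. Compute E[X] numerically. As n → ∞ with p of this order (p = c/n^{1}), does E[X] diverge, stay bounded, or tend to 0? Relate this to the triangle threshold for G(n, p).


Number of potential triangles: C(161, 3) = 682640.
Each occurs with probability p³ ≈ (0.02484)³ ≈ 1.533566e-05.
By linearity: E[X] = C(161, 3)·p³ ≈ 682640 · 1.533566e-05 ≈ 10.4687.
Here α = 1, so p = 4/n is exactly at the triangle threshold p ~ 1/n. Asymptotically E[X] → c³/6 = 4³/6 = 32/3 ≈ 10.6667, a bounded constant. In this regime the triangle count is asymptotically Poisson(c³/6).

E[X] ≈ 10.4687; in regime p = Θ(1/n^{1}) E[X] stays bounded (at the triangle threshold p ~ 1/n).


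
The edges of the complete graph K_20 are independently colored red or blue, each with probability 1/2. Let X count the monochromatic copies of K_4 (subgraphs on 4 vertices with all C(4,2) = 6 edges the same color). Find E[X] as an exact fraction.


Let X = Σ_S X_S over the C(20, 4) = 4845 subsets S of size 4, where X_S = 1 if the K_4 on S is monochromatic.
For a fixed S, the K_4 on S has C(4, 2) = 6 edges. P[all 6 edges red] = (1/2)^6, and likewise for blue, so P[monochromatic] = 2·(1/2)^6 = 2^{1 − 6} = 1/32.
By linearity of expectation: E[X] = C(20, 4) · 2^{1 − 6} = 4845 · 1/32 = 4845/32.
Numerically: E[X] ≈ 151.406.

E[X] = C(20,4)·2^(1−C(4,2)) = 4845/32 ≈ 151.406.


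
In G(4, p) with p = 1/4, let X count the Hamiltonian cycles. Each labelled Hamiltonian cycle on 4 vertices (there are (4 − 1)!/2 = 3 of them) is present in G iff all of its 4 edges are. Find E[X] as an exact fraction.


K_4 has (4 − 1)!/2 = 3 labelled Hamiltonian cycles.
For each such Hamiltonian cycle H, let X_H = 1 if all 4 edges of H are present in G. Then P[X_H = 1] = p^{4} = (1/4)^{4} = 1/256.
By linearity: E[X] = Σ_H E[X_H] = 3 · p^{4} = 3 · 1/256 = 3/256.
Numerically: E[X] ≈ 0.0117188.

E[X] = 3 · (1/4)^{4} = 3/256 ≈ 0.0117188.


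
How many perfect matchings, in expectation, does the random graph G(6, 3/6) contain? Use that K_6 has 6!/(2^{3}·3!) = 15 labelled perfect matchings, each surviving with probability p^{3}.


K_6 has 6!/(2^{3}·3!) = 15 labelled perfect matchings.
For each such perfect matching H, let X_H = 1 if all 3 edges of H are present in G. Then P[X_H = 1] = p^{3} = (1/2)^{3} = 1/8.
By linearity: E[X] = Σ_H E[X_H] = 15 · p^{3} = 15 · 1/8 = 15/8.
Numerically: E[X] ≈ 1.88.

E[X] = 15 · (1/2)^{3} = 15/8 ≈ 1.88.


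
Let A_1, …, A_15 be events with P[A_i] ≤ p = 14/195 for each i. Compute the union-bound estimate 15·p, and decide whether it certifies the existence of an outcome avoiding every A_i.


Union bound: P[∪_{i=1}^{15} A_i] ≤ Σ_i P[A_i] ≤ 15·p = 15·(14/195) = 14/13.
Numerically: 14/13 ≈ 1.077.
Is 14/13 < 1? NO.
Since the bound 14/13 is ≥ 1, the union bound is uninformative here; it does NOT by itself certify existence.

15·p = 14/13 ≈ 1.077; existence NOT certified by the union bound.


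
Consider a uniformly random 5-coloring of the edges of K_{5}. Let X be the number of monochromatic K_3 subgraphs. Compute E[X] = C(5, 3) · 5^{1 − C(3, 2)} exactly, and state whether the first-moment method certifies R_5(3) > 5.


E[X] = C(5, 3) · 5^{1 − 3} = 10 · 5^{−2} = 10/25.
As a reduced fraction: E[X] = 2/5 ≈ 0.4000000.
Is E[X] < 1? YES.
Since E[X] < 1, there exists a 5-coloring of K_{5} with no monochromatic K_3; hence R_5(3) > 5.

E[X] = 2/5 ≈ 0.4000000; E[X] < 1, so R_5(3) > 5.


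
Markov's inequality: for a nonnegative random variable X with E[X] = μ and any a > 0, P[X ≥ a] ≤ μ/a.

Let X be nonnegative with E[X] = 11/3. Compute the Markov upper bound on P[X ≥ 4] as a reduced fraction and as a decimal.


μ = E[X] = 11/3, a = 4.
Markov: P[X ≥ 4] ≤ μ/a = (11/3)/4 = 11/12.
Numerically: ≈ 0.916667.
(Since a = 4 > μ = 3.666667, the bound 11/12 is < 1 and informative.)

P[X ≥ 4] ≤ 11/12 ≈ 0.916667.
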